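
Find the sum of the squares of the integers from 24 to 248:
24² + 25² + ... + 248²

Use ∑_{k=1}^{n} k² = n(n+1)(2n+1)/6, then subtract the first 23 terms.
∑_{k=1}^{248} k² = 248×249×497/6 = 5115124
∑_{k=1}^{23} k² = 23×24×47/6 = 4324
∑_{k=24}^{248} k² = 5115124 - 4324 = 5110800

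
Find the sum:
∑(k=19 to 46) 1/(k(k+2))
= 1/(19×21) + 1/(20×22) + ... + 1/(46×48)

Partial fractions: 1/(k(k+2)) = (1/2)[1/k - 1/(k+2)]
Telescoping leaves the first two and last two terms:
= (1/2)[1/19 + 1/20 - 1/47 - 1/48]
= 12971/428640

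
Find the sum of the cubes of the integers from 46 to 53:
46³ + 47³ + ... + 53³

Use ∑_{k=1}^{n} k³ = [n(n+1)/2]², then subtract the first 45 terms.
∑_{k=1}^{53} k³ = [53×54/2]² = 1431² = 2047761
∑_{k=1}^{45} k³ = [45×46/2]² = 1035² = 1071225
∑_{k=46}^{53} k³ = 2047761 - 1071225 = 976536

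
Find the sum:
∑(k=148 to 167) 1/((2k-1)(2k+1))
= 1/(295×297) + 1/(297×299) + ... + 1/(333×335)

Partial fractions: 1/((2k-1)(2k+1)) = (1/2)[1/(2k-1) - 1/(2k+1)]
The series telescopes:
= (1/2)[1/295 - 1/335]
= 4/19765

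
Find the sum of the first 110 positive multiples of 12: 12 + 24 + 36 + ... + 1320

Factor out 12: = 12(1 + 2 + ... + 110) = 12 × n(n+1)/2
= 12 × 110×111/2
= 12 × 6105
= 73260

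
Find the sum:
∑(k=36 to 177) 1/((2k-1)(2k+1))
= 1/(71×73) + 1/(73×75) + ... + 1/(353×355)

Partial fractions: 1/((2k-1)(2k+1)) = (1/2)[1/(2k-1) - 1/(2k+1)]
The series telescopes:
= (1/2)[1/71 - 1/355]
= 2/355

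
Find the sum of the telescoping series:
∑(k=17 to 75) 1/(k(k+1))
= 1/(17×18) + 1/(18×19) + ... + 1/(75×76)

Partial fractions: 1/(k(k+1)) = 1/k - 1/(k+1)
The series telescopes:
= (1/17 - 1/18) + (1/18 - 1/19) + ... + (1/75 - 1/76)
= 1/17 - 1/76
= 59/1292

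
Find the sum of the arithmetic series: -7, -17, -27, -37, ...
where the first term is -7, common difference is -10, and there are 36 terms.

Sₙ = n/2 × (first + last)
Last term = a + (n-1)d = -7 + (36-1)×(-10) = -357
S_36 = 36/2 × (-7 + (-357))
S_36 = 36/2 × (-364) = -6552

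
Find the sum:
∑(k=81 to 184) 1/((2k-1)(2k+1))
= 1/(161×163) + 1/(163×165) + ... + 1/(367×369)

Partial fractions: 1/((2k-1)(2k+1)) = (1/2)[1/(2k-1) - 1/(2k+1)]
The series telescopes:
= (1/2)[1/161 - 1/369]
= 104/59409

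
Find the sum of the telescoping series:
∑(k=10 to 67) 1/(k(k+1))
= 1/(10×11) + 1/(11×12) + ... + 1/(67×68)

Partial fractions: 1/(k(k+1)) = 1/k - 1/(k+1)
The series telescopes:
= (1/10 - 1/11) + (1/11 - 1/12) + ... + (1/67 - 1/68)
= 1/10 - 1/68
= 29/340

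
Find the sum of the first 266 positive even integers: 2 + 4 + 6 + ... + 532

Sum of first n even numbers = n(n+1)
= 266×267
= 71022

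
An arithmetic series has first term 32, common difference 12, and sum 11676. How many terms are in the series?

Using S = n/2 × [2a + (n-1)d]
11676 = n/2 × [2(32) + (n-1)(12)]
11676 = n/2 × [64 + 12n - 12]
23352 = n × [52 + 12n]
12n² + (52)n - 23352 = 0
Discriminant: Δ = (52)² - 4(12)(-23352) = 2704 + 1120896 = 1123600
√Δ = 1060
n = [-(52) + √Δ] / (2·12) = (-52 + 1060) / 24 = 1008 / 24 = 42
(The negative root is discarded since n must be a positive integer.)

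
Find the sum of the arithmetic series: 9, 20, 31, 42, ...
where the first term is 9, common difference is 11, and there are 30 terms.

Sₙ = n/2 × (first + last)
Last term = a + (n-1)d = 9 + (30-1)×11 = 328
S_30 = 30/2 × (9 + 328)
S_30 = 30/2 × 337 = 5055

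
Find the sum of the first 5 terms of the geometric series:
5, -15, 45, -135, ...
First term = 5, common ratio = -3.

Sₙ = a(1 - rⁿ) / (1 - r)
S_5 = 5(1 - (-3)^5) / (1 - (-3))
S_5 = 5(1 - (-243)) / (4)
S_5 = 305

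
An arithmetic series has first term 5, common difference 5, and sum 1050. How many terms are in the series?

Using S = n/2 × [2a + (n-1)d]
1050 = n/2 × [2(5) + (n-1)(5)]
1050 = n/2 × [10 + 5n - 5]
2100 = n × [5 + 5n]
5n² + (5)n - 2100 = 0
Discriminant: Δ = (5)² - 4(5)(-2100) = 25 + 42000 = 42025
√Δ = 205
n = [-(5) + √Δ] / (2·5) = (-5 + 205) / 10 = 200 / 10 = 20
(The negative root is discarded since n must be a positive integer.)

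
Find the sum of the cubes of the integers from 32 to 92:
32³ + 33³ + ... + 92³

Use ∑_{k=1}^{n} k³ = [n(n+1)/2]², then subtract the first 31 terms.
∑_{k=1}^{92} k³ = [92×93/2]² = 4278² = 18301284
∑_{k=1}^{31} k³ = [31×32/2]² = 496² = 246016
∑_{k=32}^{92} k³ = 18301284 - 246016 = 18055268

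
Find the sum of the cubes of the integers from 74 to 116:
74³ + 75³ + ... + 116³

Use ∑_{k=1}^{n} k³ = [n(n+1)/2]², then subtract the first 73 terms.
∑_{k=1}^{116} k³ = [116×117/2]² = 6786² = 46049796
∑_{k=1}^{73} k³ = [73×74/2]² = 2701² = 7295401
∑_{k=74}^{116} k³ = 46049796 - 7295401 = 38754395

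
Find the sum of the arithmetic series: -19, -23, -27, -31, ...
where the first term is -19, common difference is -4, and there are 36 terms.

Sₙ = n/2 × (first + last)
Last term = a + (n-1)d = -19 + (36-1)×(-4) = -159
S_36 = 36/2 × (-19 + (-159))
S_36 = 36/2 × (-178) = -3204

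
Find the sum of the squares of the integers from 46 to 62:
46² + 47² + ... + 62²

Use ∑_{k=1}^{n} k² = n(n+1)(2n+1)/6, then subtract the first 45 terms.
∑_{k=1}^{62} k² = 62×63×125/6 = 81375
∑_{k=1}^{45} k² = 45×46×91/6 = 31395
∑_{k=46}^{62} k² = 81375 - 31395 = 49980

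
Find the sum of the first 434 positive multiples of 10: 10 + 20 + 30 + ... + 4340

Factor out 10: = 10(1 + 2 + ... + 434) = 10 × n(n+1)/2
= 10 × 434×435/2
= 10 × 94395
= 943950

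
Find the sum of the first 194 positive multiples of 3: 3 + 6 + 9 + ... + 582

Factor out 3: = 3(1 + 2 + ... + 194) = 3 × n(n+1)/2
= 3 × 194×195/2
= 3 × 18915
= 56745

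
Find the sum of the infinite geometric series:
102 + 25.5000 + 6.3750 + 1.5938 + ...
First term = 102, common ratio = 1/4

For |r| < 1, S = a / (1 - r)
S = 102 / (1 - (1/4))
S = 102 / (3/4)
S = 136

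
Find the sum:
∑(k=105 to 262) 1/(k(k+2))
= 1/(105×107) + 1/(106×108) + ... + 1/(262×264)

Partial fractions: 1/(k(k+2)) = (1/2)[1/k - 1/(k+2)]
Telescoping leaves the first two and last two terms:
= (1/2)[1/105 + 1/106 - 1/263 - 1/264]
= 1464107/257592720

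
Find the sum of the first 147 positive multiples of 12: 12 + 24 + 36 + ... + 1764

Factor out 12: = 12(1 + 2 + ... + 147) = 12 × n(n+1)/2
= 12 × 147×148/2
= 12 × 10878
= 130536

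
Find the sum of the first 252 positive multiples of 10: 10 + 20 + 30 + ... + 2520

Factor out 10: = 10(1 + 2 + ... + 252) = 10 × n(n+1)/2
= 10 × 252×253/2
= 10 × 31878
= 318780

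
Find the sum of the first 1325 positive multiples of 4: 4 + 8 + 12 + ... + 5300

Factor out 4: = 4(1 + 2 + ... + 1325) = 4 × n(n+1)/2
= 4 × 1325×1326/2
= 4 × 878475
= 3513900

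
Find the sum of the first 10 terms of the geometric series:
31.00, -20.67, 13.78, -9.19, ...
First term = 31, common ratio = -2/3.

Sₙ = a(1 - rⁿ) / (1 - r)
S_10 = 31(1 - (-2/3)^10) / (1 - (-2/3))
S_10 = 31(1 - (1024/59049)) / (5/3)
S_10 = 359755/19683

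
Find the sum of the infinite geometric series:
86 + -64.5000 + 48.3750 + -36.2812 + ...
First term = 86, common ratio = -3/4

For |r| < 1, S = a / (1 - r)
S = 86 / (1 - (-3/4))
S = 86 / (7/4)
S = 344/7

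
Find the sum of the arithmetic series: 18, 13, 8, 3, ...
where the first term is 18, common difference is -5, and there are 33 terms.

Sₙ = n/2 × (first + last)
Last term = a + (n-1)d = 18 + (33-1)×(-5) = -142
S_33 = 33/2 × (18 + (-142))
S_33 = 33/2 × (-124) = -2046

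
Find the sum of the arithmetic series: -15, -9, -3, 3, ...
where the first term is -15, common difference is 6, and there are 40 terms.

Sₙ = n/2 × (first + last)
Last term = a + (n-1)d = -15 + (40-1)×6 = 219
S_40 = 40/2 × (-15 + 219)
S_40 = 40/2 × 204 = 4080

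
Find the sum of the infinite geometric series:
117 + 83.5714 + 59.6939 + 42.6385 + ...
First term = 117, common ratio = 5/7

For |r| < 1, S = a / (1 - r)
S = 117 / (1 - (5/7))
S = 117 / (2/7)
S = 819/2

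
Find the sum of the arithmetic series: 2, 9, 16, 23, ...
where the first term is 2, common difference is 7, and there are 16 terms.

Sₙ = n/2 × (first + last)
Last term = a + (n-1)d = 2 + (16-1)×7 = 107
S_16 = 16/2 × (2 + 107)
S_16 = 16/2 × 109 = 872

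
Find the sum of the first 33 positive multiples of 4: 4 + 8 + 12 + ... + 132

Factor out 4: = 4(1 + 2 + ... + 33) = 4 × n(n+1)/2
= 4 × 33×34/2
= 4 × 561
= 2244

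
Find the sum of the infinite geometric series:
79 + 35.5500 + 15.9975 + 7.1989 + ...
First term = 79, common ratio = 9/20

For |r| < 1, S = a / (1 - r)
S = 79 / (1 - (9/20))
S = 79 / (11/20)
S = 1580/11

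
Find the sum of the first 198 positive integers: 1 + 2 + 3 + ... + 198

Formula: ∑k = n(n+1)/2
= 198×199/2
= 39402/2
= 19701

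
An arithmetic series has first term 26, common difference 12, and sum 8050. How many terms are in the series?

Using S = n/2 × [2a + (n-1)d]
8050 = n/2 × [2(26) + (n-1)(12)]
8050 = n/2 × [52 + 12n - 12]
16100 = n × [40 + 12n]
12n² + (40)n - 16100 = 0
Discriminant: Δ = (40)² - 4(12)(-16100) = 1600 + 772800 = 774400
√Δ = 880
n = [-(40) + √Δ] / (2·12) = (-40 + 880) / 24 = 840 / 24 = 35
(The negative root is discarded since n must be a positive integer.)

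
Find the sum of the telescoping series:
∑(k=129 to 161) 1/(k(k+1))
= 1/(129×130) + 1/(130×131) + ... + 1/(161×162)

Partial fractions: 1/(k(k+1)) = 1/k - 1/(k+1)
The series telescopes:
= (1/129 - 1/130) + (1/130 - 1/131) + ... + (1/161 - 1/162)
= 1/129 - 1/162
= 11/6966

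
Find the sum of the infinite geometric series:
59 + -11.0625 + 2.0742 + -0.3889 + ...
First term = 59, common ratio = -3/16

For |r| < 1, S = a / (1 - r)
S = 59 / (1 - (-3/16))
S = 59 / (19/16)
S = 944/19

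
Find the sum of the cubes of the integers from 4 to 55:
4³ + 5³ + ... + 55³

Use ∑_{k=1}^{n} k³ = [n(n+1)/2]², then subtract the first 3 terms.
∑_{k=1}^{55} k³ = [55×56/2]² = 1540² = 2371600
∑_{k=1}^{3} k³ = [3×4/2]² = 6² = 36
∑_{k=4}^{55} k³ = 2371600 - 36 = 2371564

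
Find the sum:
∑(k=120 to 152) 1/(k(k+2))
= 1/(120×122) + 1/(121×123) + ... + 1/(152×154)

Partial fractions: 1/(k(k+2)) = (1/2)[1/k - 1/(k+2)]
Telescoping leaves the first two and last two terms:
= (1/2)[1/120 + 1/121 - 1/153 - 1/154]
= 18497/10367280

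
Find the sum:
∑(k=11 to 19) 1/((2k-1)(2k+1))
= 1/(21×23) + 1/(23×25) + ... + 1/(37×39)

Partial fractions: 1/((2k-1)(2k+1)) = (1/2)[1/(2k-1) - 1/(2k+1)]
The series telescopes:
= (1/2)[1/21 - 1/39]
= 1/91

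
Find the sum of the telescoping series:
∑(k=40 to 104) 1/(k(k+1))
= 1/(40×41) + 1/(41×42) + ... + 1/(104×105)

Partial fractions: 1/(k(k+1)) = 1/k - 1/(k+1)
The series telescopes:
= (1/40 - 1/41) + (1/41 - 1/42) + ... + (1/104 - 1/105)
= 1/40 - 1/105
= 13/840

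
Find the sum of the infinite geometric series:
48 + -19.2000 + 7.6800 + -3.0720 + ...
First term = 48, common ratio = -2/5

For |r| < 1, S = a / (1 - r)
S = 48 / (1 - (-2/5))
S = 48 / (7/5)
S = 240/7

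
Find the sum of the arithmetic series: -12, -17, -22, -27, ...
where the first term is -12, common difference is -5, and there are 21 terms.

Sₙ = n/2 × (first + last)
Last term = a + (n-1)d = -12 + (21-1)×(-5) = -112
S_21 = 21/2 × (-12 + (-112))
S_21 = 21/2 × (-124) = -1302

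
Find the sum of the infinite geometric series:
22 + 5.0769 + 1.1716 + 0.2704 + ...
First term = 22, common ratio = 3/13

For |r| < 1, S = a / (1 - r)
S = 22 / (1 - (3/13))
S = 22 / (10/13)
S = 143/5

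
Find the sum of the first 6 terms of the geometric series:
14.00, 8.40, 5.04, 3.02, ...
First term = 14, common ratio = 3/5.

Sₙ = a(1 - rⁿ) / (1 - r)
S_6 = 14(1 - (3/5)^6) / (1 - (3/5))
S_6 = 14(1 - (729/15625)) / (2/5)
S_6 = 104272/3125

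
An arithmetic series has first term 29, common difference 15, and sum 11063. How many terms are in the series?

Using S = n/2 × [2a + (n-1)d]
11063 = n/2 × [2(29) + (n-1)(15)]
11063 = n/2 × [58 + 15n - 15]
22126 = n × [43 + 15n]
15n² + (43)n - 22126 = 0
Discriminant: Δ = (43)² - 4(15)(-22126) = 1849 + 1327560 = 1329409
√Δ = 1153
n = [-(43) + √Δ] / (2·15) = (-43 + 1153) / 30 = 1110 / 30 = 37
(The negative root is discarded since n must be a positive integer.)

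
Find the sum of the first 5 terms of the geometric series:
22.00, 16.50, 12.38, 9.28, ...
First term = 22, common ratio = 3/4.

Sₙ = a(1 - rⁿ) / (1 - r)
S_5 = 22(1 - (3/4)^5) / (1 - (3/4))
S_5 = 22(1 - (243/1024)) / (1/4)
S_5 = 8591/128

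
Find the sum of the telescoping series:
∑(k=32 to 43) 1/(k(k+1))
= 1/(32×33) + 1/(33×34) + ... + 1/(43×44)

Partial fractions: 1/(k(k+1)) = 1/k - 1/(k+1)
The series telescopes:
= (1/32 - 1/33) + (1/33 - 1/34) + ... + (1/43 - 1/44)
= 1/32 - 1/44
= 3/352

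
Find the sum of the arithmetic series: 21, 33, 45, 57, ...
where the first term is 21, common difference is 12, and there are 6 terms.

Sₙ = n/2 × (first + last)
Last term = a + (n-1)d = 21 + (6-1)×12 = 81
S_6 = 6/2 × (21 + 81)
S_6 = 6/2 × 102 = 306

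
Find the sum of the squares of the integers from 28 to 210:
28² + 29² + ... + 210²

Use ∑_{k=1}^{n} k² = n(n+1)(2n+1)/6, then subtract the first 27 terms.
∑_{k=1}^{210} k² = 210×211×421/6 = 3109085
∑_{k=1}^{27} k² = 27×28×55/6 = 6930
∑_{k=28}^{210} k² = 3109085 - 6930 = 3102155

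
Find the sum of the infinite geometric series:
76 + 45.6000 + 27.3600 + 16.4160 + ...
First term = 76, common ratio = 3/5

For |r| < 1, S = a / (1 - r)
S = 76 / (1 - (3/5))
S = 76 / (2/5)
S = 190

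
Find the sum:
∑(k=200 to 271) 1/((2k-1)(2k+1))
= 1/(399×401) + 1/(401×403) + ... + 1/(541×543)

Partial fractions: 1/((2k-1)(2k+1)) = (1/2)[1/(2k-1) - 1/(2k+1)]
The series telescopes:
= (1/2)[1/399 - 1/543]
= 8/24073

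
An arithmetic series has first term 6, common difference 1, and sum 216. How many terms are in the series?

Using S = n/2 × [2a + (n-1)d]
216 = n/2 × [2(6) + (n-1)(1)]
216 = n/2 × [12 + 1n - 1]
432 = n × [11 + 1n]
1n² + (11)n - 432 = 0
Discriminant: Δ = (11)² - 4(1)(-432) = 121 + 1728 = 1849
√Δ = 43
n = [-(11) + √Δ] / (2·1) = (-11 + 43) / 2 = 32 / 2 = 16
(The negative root is discarded since n must be a positive integer.)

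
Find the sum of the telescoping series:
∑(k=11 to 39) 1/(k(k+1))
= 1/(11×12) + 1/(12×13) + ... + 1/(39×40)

Partial fractions: 1/(k(k+1)) = 1/k - 1/(k+1)
The series telescopes:
= (1/11 - 1/12) + (1/12 - 1/13) + ... + (1/39 - 1/40)
= 1/11 - 1/40
= 29/440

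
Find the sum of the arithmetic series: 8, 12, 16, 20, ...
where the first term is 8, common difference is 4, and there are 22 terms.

Sₙ = n/2 × (first + last)
Last term = a + (n-1)d = 8 + (22-1)×4 = 92
S_22 = 22/2 × (8 + 92)
S_22 = 22/2 × 100 = 1100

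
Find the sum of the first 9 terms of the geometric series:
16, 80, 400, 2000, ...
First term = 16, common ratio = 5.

Sₙ = a(1 - rⁿ) / (1 - r)
S_9 = 16(1 - 5^9) / (1 - 5)
S_9 = 16(1 - 1953125) / (-4)
S_9 = 7812496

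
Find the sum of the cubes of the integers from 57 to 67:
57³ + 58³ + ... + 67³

Use ∑_{k=1}^{n} k³ = [n(n+1)/2]², then subtract the first 56 terms.
∑_{k=1}^{67} k³ = [67×68/2]² = 2278² = 5189284
∑_{k=1}^{56} k³ = [56×57/2]² = 1596² = 2547216
∑_{k=57}^{67} k³ = 5189284 - 2547216 = 2642068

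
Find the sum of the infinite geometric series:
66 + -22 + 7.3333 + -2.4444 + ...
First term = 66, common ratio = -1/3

For |r| < 1, S = a / (1 - r)
S = 66 / (1 - (-1/3))
S = 66 / (4/3)
S = 99/2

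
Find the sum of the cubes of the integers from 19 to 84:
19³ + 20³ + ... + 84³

Use ∑_{k=1}^{n} k³ = [n(n+1)/2]², then subtract the first 18 terms.
∑_{k=1}^{84} k³ = [84×85/2]² = 3570² = 12744900
∑_{k=1}^{18} k³ = [18×19/2]² = 171² = 29241
∑_{k=19}^{84} k³ = 12744900 - 29241 = 12715659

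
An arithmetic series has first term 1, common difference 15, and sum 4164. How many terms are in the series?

Using S = n/2 × [2a + (n-1)d]
4164 = n/2 × [2(1) + (n-1)(15)]
4164 = n/2 × [2 + 15n - 15]
8328 = n × [-13 + 15n]
15n² + (-13)n - 8328 = 0
Discriminant: Δ = (-13)² - 4(15)(-8328) = 169 + 499680 = 499849
√Δ = 707
n = [-(-13) + √Δ] / (2·15) = (13 + 707) / 30 = 720 / 30 = 24
(The negative root is discarded since n must be a positive integer.)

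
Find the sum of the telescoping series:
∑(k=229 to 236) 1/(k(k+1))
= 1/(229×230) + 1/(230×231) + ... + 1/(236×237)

Partial fractions: 1/(k(k+1)) = 1/k - 1/(k+1)
The series telescopes:
= (1/229 - 1/230) + (1/230 - 1/231) + ... + (1/236 - 1/237)
= 1/229 - 1/237
= 8/54273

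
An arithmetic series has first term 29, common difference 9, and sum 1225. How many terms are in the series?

Using S = n/2 × [2a + (n-1)d]
1225 = n/2 × [2(29) + (n-1)(9)]
1225 = n/2 × [58 + 9n - 9]
2450 = n × [49 + 9n]
9n² + (49)n - 2450 = 0
Discriminant: Δ = (49)² - 4(9)(-2450) = 2401 + 88200 = 90601
√Δ = 301
n = [-(49) + √Δ] / (2·9) = (-49 + 301) / 18 = 252 / 18 = 14
(The negative root is discarded since n must be a positive integer.)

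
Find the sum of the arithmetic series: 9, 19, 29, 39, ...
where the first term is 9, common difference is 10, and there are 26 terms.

Sₙ = n/2 × (first + last)
Last term = a + (n-1)d = 9 + (26-1)×10 = 259
S_26 = 26/2 × (9 + 259)
S_26 = 26/2 × 268 = 3484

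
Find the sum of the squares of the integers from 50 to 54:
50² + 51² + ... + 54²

Use ∑_{k=1}^{n} k² = n(n+1)(2n+1)/6, then subtract the first 49 terms.
∑_{k=1}^{54} k² = 54×55×109/6 = 53955
∑_{k=1}^{49} k² = 49×50×99/6 = 40425
∑_{k=50}^{54} k² = 53955 - 40425 = 13530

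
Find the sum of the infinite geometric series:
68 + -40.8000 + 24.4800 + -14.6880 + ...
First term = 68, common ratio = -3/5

For |r| < 1, S = a / (1 - r)
S = 68 / (1 - (-3/5))
S = 68 / (8/5)
S = 85/2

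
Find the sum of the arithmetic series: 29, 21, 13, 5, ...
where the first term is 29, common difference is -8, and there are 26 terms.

Sₙ = n/2 × (first + last)
Last term = a + (n-1)d = 29 + (26-1)×(-8) = -171
S_26 = 26/2 × (29 + (-171))
S_26 = 26/2 × (-142) = -1846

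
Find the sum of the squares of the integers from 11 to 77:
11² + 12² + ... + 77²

Use ∑_{k=1}^{n} k² = n(n+1)(2n+1)/6, then subtract the first 10 terms.
∑_{k=1}^{77} k² = 77×78×155/6 = 155155
∑_{k=1}^{10} k² = 10×11×21/6 = 385
∑_{k=11}^{77} k² = 155155 - 385 = 154770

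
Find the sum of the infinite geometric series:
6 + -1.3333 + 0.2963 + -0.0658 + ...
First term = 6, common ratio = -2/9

For |r| < 1, S = a / (1 - r)
S = 6 / (1 - (-2/9))
S = 6 / (11/9)
S = 54/11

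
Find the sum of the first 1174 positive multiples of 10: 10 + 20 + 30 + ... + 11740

Factor out 10: = 10(1 + 2 + ... + 1174) = 10 × n(n+1)/2
= 10 × 1174×1175/2
= 10 × 689725
= 6897250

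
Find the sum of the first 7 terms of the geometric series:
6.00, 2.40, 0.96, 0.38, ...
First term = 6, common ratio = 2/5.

Sₙ = a(1 - rⁿ) / (1 - r)
S_7 = 6(1 - (2/5)^7) / (1 - (2/5))
S_7 = 6(1 - (128/78125)) / (3/5)
S_7 = 155994/15625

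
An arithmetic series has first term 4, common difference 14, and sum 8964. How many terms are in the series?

Using S = n/2 × [2a + (n-1)d]
8964 = n/2 × [2(4) + (n-1)(14)]
8964 = n/2 × [8 + 14n - 14]
17928 = n × [-6 + 14n]
14n² + (-6)n - 17928 = 0
Discriminant: Δ = (-6)² - 4(14)(-17928) = 36 + 1003968 = 1004004
√Δ = 1002
n = [-(-6) + √Δ] / (2·14) = (6 + 1002) / 28 = 1008 / 28 = 36
(The negative root is discarded since n must be a positive integer.)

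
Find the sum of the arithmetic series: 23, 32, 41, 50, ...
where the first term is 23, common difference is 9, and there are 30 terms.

Sₙ = n/2 × (first + last)
Last term = a + (n-1)d = 23 + (30-1)×9 = 284
S_30 = 30/2 × (23 + 284)
S_30 = 30/2 × 307 = 4605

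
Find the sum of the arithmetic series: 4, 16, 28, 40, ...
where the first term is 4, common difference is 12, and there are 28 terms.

Sₙ = n/2 × (first + last)
Last term = a + (n-1)d = 4 + (28-1)×12 = 328
S_28 = 28/2 × (4 + 328)
S_28 = 28/2 × 332 = 4648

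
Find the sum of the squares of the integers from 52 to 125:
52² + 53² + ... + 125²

Use ∑_{k=1}^{n} k² = n(n+1)(2n+1)/6, then subtract the first 51 terms.
∑_{k=1}^{125} k² = 125×126×251/6 = 658875
∑_{k=1}^{51} k² = 51×52×103/6 = 45526
∑_{k=52}^{125} k² = 658875 - 45526 = 613349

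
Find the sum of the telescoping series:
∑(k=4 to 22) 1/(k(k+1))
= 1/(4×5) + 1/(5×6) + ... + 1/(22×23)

Partial fractions: 1/(k(k+1)) = 1/k - 1/(k+1)
The series telescopes:
= (1/4 - 1/5) + (1/5 - 1/6) + ... + (1/22 - 1/23)
= 1/4 - 1/23
= 19/92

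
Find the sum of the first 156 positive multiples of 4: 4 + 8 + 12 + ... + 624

Factor out 4: = 4(1 + 2 + ... + 156) = 4 × n(n+1)/2
= 4 × 156×157/2
= 4 × 12246
= 48984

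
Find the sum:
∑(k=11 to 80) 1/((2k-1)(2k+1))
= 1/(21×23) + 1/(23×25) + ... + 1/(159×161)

Partial fractions: 1/((2k-1)(2k+1)) = (1/2)[1/(2k-1) - 1/(2k+1)]
The series telescopes:
= (1/2)[1/21 - 1/161]
= 10/483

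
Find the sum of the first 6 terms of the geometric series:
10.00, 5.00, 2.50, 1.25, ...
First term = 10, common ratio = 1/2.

Sₙ = a(1 - rⁿ) / (1 - r)
S_6 = 10(1 - (1/2)^6) / (1 - (1/2))
S_6 = 10(1 - (1/64)) / (1/2)
S_6 = 315/16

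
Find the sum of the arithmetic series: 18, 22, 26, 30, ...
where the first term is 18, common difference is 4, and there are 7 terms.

Sₙ = n/2 × (first + last)
Last term = a + (n-1)d = 18 + (7-1)×4 = 42
S_7 = 7/2 × (18 + 42)
S_7 = 7/2 × 60 = 210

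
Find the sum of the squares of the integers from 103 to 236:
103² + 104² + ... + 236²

Use ∑_{k=1}^{n} k² = n(n+1)(2n+1)/6, then subtract the first 102 terms.
∑_{k=1}^{236} k² = 236×237×473/6 = 4409306
∑_{k=1}^{102} k² = 102×103×205/6 = 358955
∑_{k=103}^{236} k² = 4409306 - 358955 = 4050351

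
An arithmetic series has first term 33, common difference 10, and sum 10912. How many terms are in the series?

Using S = n/2 × [2a + (n-1)d]
10912 = n/2 × [2(33) + (n-1)(10)]
10912 = n/2 × [66 + 10n - 10]
21824 = n × [56 + 10n]
10n² + (56)n - 21824 = 0
Discriminant: Δ = (56)² - 4(10)(-21824) = 3136 + 872960 = 876096
√Δ = 936
n = [-(56) + √Δ] / (2·10) = (-56 + 936) / 20 = 880 / 20 = 44
(The negative root is discarded since n must be a positive integer.)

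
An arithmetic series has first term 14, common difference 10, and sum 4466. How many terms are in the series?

Using S = n/2 × [2a + (n-1)d]
4466 = n/2 × [2(14) + (n-1)(10)]
4466 = n/2 × [28 + 10n - 10]
8932 = n × [18 + 10n]
10n² + (18)n - 8932 = 0
Discriminant: Δ = (18)² - 4(10)(-8932) = 324 + 357280 = 357604
√Δ = 598
n = [-(18) + √Δ] / (2·10) = (-18 + 598) / 20 = 580 / 20 = 29
(The negative root is discarded since n must be a positive integer.)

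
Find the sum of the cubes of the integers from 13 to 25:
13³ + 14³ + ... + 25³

Use ∑_{k=1}^{n} k³ = [n(n+1)/2]², then subtract the first 12 terms.
∑_{k=1}^{25} k³ = [25×26/2]² = 325² = 105625
∑_{k=1}^{12} k³ = [12×13/2]² = 78² = 6084
∑_{k=13}^{25} k³ = 105625 - 6084 = 99541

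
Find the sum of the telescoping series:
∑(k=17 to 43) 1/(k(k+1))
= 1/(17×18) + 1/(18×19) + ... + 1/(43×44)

Partial fractions: 1/(k(k+1)) = 1/k - 1/(k+1)
The series telescopes:
= (1/17 - 1/18) + (1/18 - 1/19) + ... + (1/43 - 1/44)
= 1/17 - 1/44
= 27/748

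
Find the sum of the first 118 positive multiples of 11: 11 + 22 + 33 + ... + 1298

Factor out 11: = 11(1 + 2 + ... + 118) = 11 × n(n+1)/2
= 11 × 118×119/2
= 11 × 7021
= 77231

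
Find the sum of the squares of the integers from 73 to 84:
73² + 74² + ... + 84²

Use ∑_{k=1}^{n} k² = n(n+1)(2n+1)/6, then subtract the first 72 terms.
∑_{k=1}^{84} k² = 84×85×169/6 = 201110
∑_{k=1}^{72} k² = 72×73×145/6 = 127020
∑_{k=73}^{84} k² = 201110 - 127020 = 74090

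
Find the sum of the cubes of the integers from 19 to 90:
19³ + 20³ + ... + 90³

Use ∑_{k=1}^{n} k³ = [n(n+1)/2]², then subtract the first 18 terms.
∑_{k=1}^{90} k³ = [90×91/2]² = 4095² = 16769025
∑_{k=1}^{18} k³ = [18×19/2]² = 171² = 29241
∑_{k=19}^{90} k³ = 16769025 - 29241 = 16739784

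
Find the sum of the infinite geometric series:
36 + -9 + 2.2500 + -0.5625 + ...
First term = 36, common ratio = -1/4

For |r| < 1, S = a / (1 - r)
S = 36 / (1 - (-1/4))
S = 36 / (5/4)
S = 144/5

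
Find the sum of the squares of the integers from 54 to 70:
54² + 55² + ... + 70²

Use ∑_{k=1}^{n} k² = n(n+1)(2n+1)/6, then subtract the first 53 terms.
∑_{k=1}^{70} k² = 70×71×141/6 = 116795
∑_{k=1}^{53} k² = 53×54×107/6 = 51039
∑_{k=54}^{70} k² = 116795 - 51039 = 65756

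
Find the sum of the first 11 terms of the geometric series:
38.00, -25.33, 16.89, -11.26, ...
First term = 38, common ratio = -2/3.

Sₙ = a(1 - rⁿ) / (1 - r)
S_11 = 38(1 - (-2/3)^11) / (1 - (-2/3))
S_11 = 38(1 - (-2048/177147)) / (5/3)
S_11 = 1361882/59049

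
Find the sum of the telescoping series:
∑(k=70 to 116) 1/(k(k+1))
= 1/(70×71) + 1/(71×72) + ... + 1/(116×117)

Partial fractions: 1/(k(k+1)) = 1/k - 1/(k+1)
The series telescopes:
= (1/70 - 1/71) + (1/71 - 1/72) + ... + (1/116 - 1/117)
= 1/70 - 1/117
= 47/8190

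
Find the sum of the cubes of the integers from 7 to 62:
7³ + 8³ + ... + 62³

Use ∑_{k=1}^{n} k³ = [n(n+1)/2]², then subtract the first 6 terms.
∑_{k=1}^{62} k³ = [62×63/2]² = 1953² = 3814209
∑_{k=1}^{6} k³ = [6×7/2]² = 21² = 441
∑_{k=7}^{62} k³ = 3814209 - 441 = 3813768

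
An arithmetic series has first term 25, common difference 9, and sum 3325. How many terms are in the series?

Using S = n/2 × [2a + (n-1)d]
3325 = n/2 × [2(25) + (n-1)(9)]
3325 = n/2 × [50 + 9n - 9]
6650 = n × [41 + 9n]
9n² + (41)n - 6650 = 0
Discriminant: Δ = (41)² - 4(9)(-6650) = 1681 + 239400 = 241081
√Δ = 491
n = [-(41) + √Δ] / (2·9) = (-41 + 491) / 18 = 450 / 18 = 25
(The negative root is discarded since n must be a positive integer.)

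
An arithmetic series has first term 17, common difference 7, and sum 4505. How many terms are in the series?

Using S = n/2 × [2a + (n-1)d]
4505 = n/2 × [2(17) + (n-1)(7)]
4505 = n/2 × [34 + 7n - 7]
9010 = n × [27 + 7n]
7n² + (27)n - 9010 = 0
Discriminant: Δ = (27)² - 4(7)(-9010) = 729 + 252280 = 253009
√Δ = 503
n = [-(27) + √Δ] / (2·7) = (-27 + 503) / 14 = 476 / 14 = 34
(The negative root is discarded since n must be a positive integer.)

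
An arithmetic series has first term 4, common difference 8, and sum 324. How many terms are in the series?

Using S = n/2 × [2a + (n-1)d]
324 = n/2 × [2(4) + (n-1)(8)]
324 = n/2 × [8 + 8n - 8]
648 = n × [0 + 8n]
8n² + (0)n - 648 = 0
Discriminant: Δ = (0)² - 4(8)(-648) = 0 + 20736 = 20736
√Δ = 144
n = [-(0) + √Δ] / (2·8) = (0 + 144) / 16 = 144 / 16 = 9
(The negative root is discarded since n must be a positive integer.)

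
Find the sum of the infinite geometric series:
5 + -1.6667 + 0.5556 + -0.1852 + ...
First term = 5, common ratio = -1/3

For |r| < 1, S = a / (1 - r)
S = 5 / (1 - (-1/3))
S = 5 / (4/3)
S = 15/4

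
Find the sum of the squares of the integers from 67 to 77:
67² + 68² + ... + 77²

Use ∑_{k=1}^{n} k² = n(n+1)(2n+1)/6, then subtract the first 66 terms.
∑_{k=1}^{77} k² = 77×78×155/6 = 155155
∑_{k=1}^{66} k² = 66×67×133/6 = 98021
∑_{k=67}^{77} k² = 155155 - 98021 = 57134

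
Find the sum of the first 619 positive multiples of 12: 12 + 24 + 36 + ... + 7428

Factor out 12: = 12(1 + 2 + ... + 619) = 12 × n(n+1)/2
= 12 × 619×620/2
= 12 × 191890
= 2302680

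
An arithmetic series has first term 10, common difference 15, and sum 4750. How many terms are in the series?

Using S = n/2 × [2a + (n-1)d]
4750 = n/2 × [2(10) + (n-1)(15)]
4750 = n/2 × [20 + 15n - 15]
9500 = n × [5 + 15n]
15n² + (5)n - 9500 = 0
Discriminant: Δ = (5)² - 4(15)(-9500) = 25 + 570000 = 570025
√Δ = 755
n = [-(5) + √Δ] / (2·15) = (-5 + 755) / 30 = 750 / 30 = 25
(The negative root is discarded since n must be a positive integer.)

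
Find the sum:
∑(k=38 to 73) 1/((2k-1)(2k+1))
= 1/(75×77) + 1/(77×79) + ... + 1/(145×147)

Partial fractions: 1/((2k-1)(2k+1)) = (1/2)[1/(2k-1) - 1/(2k+1)]
The series telescopes:
= (1/2)[1/75 - 1/147]
= 4/1225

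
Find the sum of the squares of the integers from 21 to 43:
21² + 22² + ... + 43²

Use ∑_{k=1}^{n} k² = n(n+1)(2n+1)/6, then subtract the first 20 terms.
∑_{k=1}^{43} k² = 43×44×87/6 = 27434
∑_{k=1}^{20} k² = 20×21×41/6 = 2870
∑_{k=21}^{43} k² = 27434 - 2870 = 24564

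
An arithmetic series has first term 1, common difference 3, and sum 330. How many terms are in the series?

Using S = n/2 × [2a + (n-1)d]
330 = n/2 × [2(1) + (n-1)(3)]
330 = n/2 × [2 + 3n - 3]
660 = n × [-1 + 3n]
3n² + (-1)n - 660 = 0
Discriminant: Δ = (-1)² - 4(3)(-660) = 1 + 7920 = 7921
√Δ = 89
n = [-(-1) + √Δ] / (2·3) = (1 + 89) / 6 = 90 / 6 = 15
(The negative root is discarded since n must be a positive integer.)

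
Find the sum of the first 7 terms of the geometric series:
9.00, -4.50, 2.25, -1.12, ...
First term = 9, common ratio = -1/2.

Sₙ = a(1 - rⁿ) / (1 - r)
S_7 = 9(1 - (-1/2)^7) / (1 - (-1/2))
S_7 = 9(1 - (-1/128)) / (3/2)
S_7 = 387/64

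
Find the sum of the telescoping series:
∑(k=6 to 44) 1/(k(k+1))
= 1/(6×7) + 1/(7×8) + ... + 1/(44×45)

Partial fractions: 1/(k(k+1)) = 1/k - 1/(k+1)
The series telescopes:
= (1/6 - 1/7) + (1/7 - 1/8) + ... + (1/44 - 1/45)
= 1/6 - 1/45
= 13/90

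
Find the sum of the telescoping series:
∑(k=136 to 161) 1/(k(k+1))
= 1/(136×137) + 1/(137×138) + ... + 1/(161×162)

Partial fractions: 1/(k(k+1)) = 1/k - 1/(k+1)
The series telescopes:
= (1/136 - 1/137) + (1/137 - 1/138) + ... + (1/161 - 1/162)
= 1/136 - 1/162
= 13/11016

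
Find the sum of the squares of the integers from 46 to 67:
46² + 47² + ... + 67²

Use ∑_{k=1}^{n} k² = n(n+1)(2n+1)/6, then subtract the first 45 terms.
∑_{k=1}^{67} k² = 67×68×135/6 = 102510
∑_{k=1}^{45} k² = 45×46×91/6 = 31395
∑_{k=46}^{67} k² = 102510 - 31395 = 71115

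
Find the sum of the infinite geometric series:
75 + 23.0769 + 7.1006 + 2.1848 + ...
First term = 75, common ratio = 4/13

For |r| < 1, S = a / (1 - r)
S = 75 / (1 - (4/13))
S = 75 / (9/13)
S = 325/3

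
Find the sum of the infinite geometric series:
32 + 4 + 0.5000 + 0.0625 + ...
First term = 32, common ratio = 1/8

For |r| < 1, S = a / (1 - r)
S = 32 / (1 - (1/8))
S = 32 / (7/8)
S = 256/7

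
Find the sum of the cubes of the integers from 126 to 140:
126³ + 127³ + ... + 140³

Use ∑_{k=1}^{n} k³ = [n(n+1)/2]², then subtract the first 125 terms.
∑_{k=1}^{140} k³ = [140×141/2]² = 9870² = 97416900
∑_{k=1}^{125} k³ = [125×126/2]² = 7875² = 62015625
∑_{k=126}^{140} k³ = 97416900 - 62015625 = 35401275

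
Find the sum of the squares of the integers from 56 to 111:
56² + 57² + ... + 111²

Use ∑_{k=1}^{n} k² = n(n+1)(2n+1)/6, then subtract the first 55 terms.
∑_{k=1}^{111} k² = 111×112×223/6 = 462056
∑_{k=1}^{55} k² = 55×56×111/6 = 56980
∑_{k=56}^{111} k² = 462056 - 56980 = 405076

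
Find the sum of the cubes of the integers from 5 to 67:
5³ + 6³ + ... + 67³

Use ∑_{k=1}^{n} k³ = [n(n+1)/2]², then subtract the first 4 terms.
∑_{k=1}^{67} k³ = [67×68/2]² = 2278² = 5189284
∑_{k=1}^{4} k³ = [4×5/2]² = 10² = 100
∑_{k=5}^{67} k³ = 5189284 - 100 = 5189184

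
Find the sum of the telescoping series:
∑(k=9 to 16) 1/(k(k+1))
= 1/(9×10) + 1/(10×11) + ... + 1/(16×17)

Partial fractions: 1/(k(k+1)) = 1/k - 1/(k+1)
The series telescopes:
= (1/9 - 1/10) + (1/10 - 1/11) + ... + (1/16 - 1/17)
= 1/9 - 1/17
= 8/153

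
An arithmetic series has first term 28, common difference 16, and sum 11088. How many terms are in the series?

Using S = n/2 × [2a + (n-1)d]
11088 = n/2 × [2(28) + (n-1)(16)]
11088 = n/2 × [56 + 16n - 16]
22176 = n × [40 + 16n]
16n² + (40)n - 22176 = 0
Discriminant: Δ = (40)² - 4(16)(-22176) = 1600 + 1419264 = 1420864
√Δ = 1192
n = [-(40) + √Δ] / (2·16) = (-40 + 1192) / 32 = 1152 / 32 = 36
(The negative root is discarded since n must be a positive integer.)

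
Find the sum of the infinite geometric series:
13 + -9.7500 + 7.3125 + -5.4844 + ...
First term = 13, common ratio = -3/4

For |r| < 1, S = a / (1 - r)
S = 13 / (1 - (-3/4))
S = 13 / (7/4)
S = 52/7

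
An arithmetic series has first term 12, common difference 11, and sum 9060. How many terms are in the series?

Using S = n/2 × [2a + (n-1)d]
9060 = n/2 × [2(12) + (n-1)(11)]
9060 = n/2 × [24 + 11n - 11]
18120 = n × [13 + 11n]
11n² + (13)n - 18120 = 0
Discriminant: Δ = (13)² - 4(11)(-18120) = 169 + 797280 = 797449
√Δ = 893
n = [-(13) + √Δ] / (2·11) = (-13 + 893) / 22 = 880 / 22 = 40
(The negative root is discarded since n must be a positive integer.)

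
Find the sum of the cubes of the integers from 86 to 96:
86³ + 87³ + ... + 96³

Use ∑_{k=1}^{n} k³ = [n(n+1)/2]², then subtract the first 85 terms.
∑_{k=1}^{96} k³ = [96×97/2]² = 4656² = 21678336
∑_{k=1}^{85} k³ = [85×86/2]² = 3655² = 13359025
∑_{k=86}^{96} k³ = 21678336 - 13359025 = 8319311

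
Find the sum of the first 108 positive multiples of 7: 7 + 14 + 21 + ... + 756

Factor out 7: = 7(1 + 2 + ... + 108) = 7 × n(n+1)/2
= 7 × 108×109/2
= 7 × 5886
= 41202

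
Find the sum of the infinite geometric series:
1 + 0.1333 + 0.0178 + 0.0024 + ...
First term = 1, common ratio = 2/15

For |r| < 1, S = a / (1 - r)
S = 1 / (1 - (2/15))
S = 1 / (13/15)
S = 15/13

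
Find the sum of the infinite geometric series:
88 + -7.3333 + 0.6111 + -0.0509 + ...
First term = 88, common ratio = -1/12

For |r| < 1, S = a / (1 - r)
S = 88 / (1 - (-1/12))
S = 88 / (13/12)
S = 1056/13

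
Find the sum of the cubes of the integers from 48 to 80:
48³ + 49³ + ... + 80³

Use ∑_{k=1}^{n} k³ = [n(n+1)/2]², then subtract the first 47 terms.
∑_{k=1}^{80} k³ = [80×81/2]² = 3240² = 10497600
∑_{k=1}^{47} k³ = [47×48/2]² = 1128² = 1272384
∑_{k=48}^{80} k³ = 10497600 - 1272384 = 9225216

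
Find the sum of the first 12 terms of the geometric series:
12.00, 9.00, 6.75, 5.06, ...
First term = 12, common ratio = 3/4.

Sₙ = a(1 - rⁿ) / (1 - r)
S_12 = 12(1 - (3/4)^12) / (1 - (3/4))
S_12 = 12(1 - (531441/16777216)) / (1/4)
S_12 = 48737325/1048576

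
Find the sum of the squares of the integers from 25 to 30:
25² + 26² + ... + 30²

Use ∑_{k=1}^{n} k² = n(n+1)(2n+1)/6, then subtract the first 24 terms.
∑_{k=1}^{30} k² = 30×31×61/6 = 9455
∑_{k=1}^{24} k² = 24×25×49/6 = 4900
∑_{k=25}^{30} k² = 9455 - 4900 = 4555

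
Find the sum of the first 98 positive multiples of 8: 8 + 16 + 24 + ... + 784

Factor out 8: = 8(1 + 2 + ... + 98) = 8 × n(n+1)/2
= 8 × 98×99/2
= 8 × 4851
= 38808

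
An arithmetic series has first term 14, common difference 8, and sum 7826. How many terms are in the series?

Using S = n/2 × [2a + (n-1)d]
7826 = n/2 × [2(14) + (n-1)(8)]
7826 = n/2 × [28 + 8n - 8]
15652 = n × [20 + 8n]
8n² + (20)n - 15652 = 0
Discriminant: Δ = (20)² - 4(8)(-15652) = 400 + 500864 = 501264
√Δ = 708
n = [-(20) + √Δ] / (2·8) = (-20 + 708) / 16 = 688 / 16 = 43
(The negative root is discarded since n must be a positive integer.)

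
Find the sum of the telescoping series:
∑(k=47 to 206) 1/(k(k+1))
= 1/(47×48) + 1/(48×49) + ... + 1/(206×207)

Partial fractions: 1/(k(k+1)) = 1/k - 1/(k+1)
The series telescopes:
= (1/47 - 1/48) + (1/48 - 1/49) + ... + (1/206 - 1/207)
= 1/47 - 1/207
= 160/9729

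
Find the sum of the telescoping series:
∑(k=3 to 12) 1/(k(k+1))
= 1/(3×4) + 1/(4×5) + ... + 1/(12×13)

Partial fractions: 1/(k(k+1)) = 1/k - 1/(k+1)
The series telescopes:
= (1/3 - 1/4) + (1/4 - 1/5) + ... + (1/12 - 1/13)
= 1/3 - 1/13
= 10/39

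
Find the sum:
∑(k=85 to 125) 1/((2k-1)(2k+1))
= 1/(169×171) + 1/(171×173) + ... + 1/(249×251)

Partial fractions: 1/((2k-1)(2k+1)) = (1/2)[1/(2k-1) - 1/(2k+1)]
The series telescopes:
= (1/2)[1/169 - 1/251]
= 41/42419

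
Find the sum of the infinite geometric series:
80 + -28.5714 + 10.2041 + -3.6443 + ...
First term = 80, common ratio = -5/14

For |r| < 1, S = a / (1 - r)
S = 80 / (1 - (-5/14))
S = 80 / (19/14)
S = 1120/19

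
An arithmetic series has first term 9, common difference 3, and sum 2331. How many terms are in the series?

Using S = n/2 × [2a + (n-1)d]
2331 = n/2 × [2(9) + (n-1)(3)]
2331 = n/2 × [18 + 3n - 3]
4662 = n × [15 + 3n]
3n² + (15)n - 4662 = 0
Discriminant: Δ = (15)² - 4(3)(-4662) = 225 + 55944 = 56169
√Δ = 237
n = [-(15) + √Δ] / (2·3) = (-15 + 237) / 6 = 222 / 6 = 37
(The negative root is discarded since n must be a positive integer.)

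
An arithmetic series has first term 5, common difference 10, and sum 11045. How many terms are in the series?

Using S = n/2 × [2a + (n-1)d]
11045 = n/2 × [2(5) + (n-1)(10)]
11045 = n/2 × [10 + 10n - 10]
22090 = n × [0 + 10n]
10n² + (0)n - 22090 = 0
Discriminant: Δ = (0)² - 4(10)(-22090) = 0 + 883600 = 883600
√Δ = 940
n = [-(0) + √Δ] / (2·10) = (0 + 940) / 20 = 940 / 20 = 47
(The negative root is discarded since n must be a positive integer.)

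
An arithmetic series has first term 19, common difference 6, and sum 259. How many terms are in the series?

Using S = n/2 × [2a + (n-1)d]
259 = n/2 × [2(19) + (n-1)(6)]
259 = n/2 × [38 + 6n - 6]
518 = n × [32 + 6n]
6n² + (32)n - 518 = 0
Discriminant: Δ = (32)² - 4(6)(-518) = 1024 + 12432 = 13456
√Δ = 116
n = [-(32) + √Δ] / (2·6) = (-32 + 116) / 12 = 84 / 12 = 7
(The negative root is discarded since n must be a positive integer.)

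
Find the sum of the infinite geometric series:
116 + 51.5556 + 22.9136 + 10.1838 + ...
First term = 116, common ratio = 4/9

For |r| < 1, S = a / (1 - r)
S = 116 / (1 - (4/9))
S = 116 / (5/9)
S = 1044/5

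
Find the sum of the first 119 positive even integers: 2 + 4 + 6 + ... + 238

Sum of first n even numbers = n(n+1)
= 119×120
= 14280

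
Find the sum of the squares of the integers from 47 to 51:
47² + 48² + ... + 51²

Use ∑_{k=1}^{n} k² = n(n+1)(2n+1)/6, then subtract the first 46 terms.
∑_{k=1}^{51} k² = 51×52×103/6 = 45526
∑_{k=1}^{46} k² = 46×47×93/6 = 33511
∑_{k=47}^{51} k² = 45526 - 33511 = 12015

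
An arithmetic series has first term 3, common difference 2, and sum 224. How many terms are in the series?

Using S = n/2 × [2a + (n-1)d]
224 = n/2 × [2(3) + (n-1)(2)]
224 = n/2 × [6 + 2n - 2]
448 = n × [4 + 2n]
2n² + (4)n - 448 = 0
Discriminant: Δ = (4)² - 4(2)(-448) = 16 + 3584 = 3600
√Δ = 60
n = [-(4) + √Δ] / (2·2) = (-4 + 60) / 4 = 56 / 4 = 14
(The negative root is discarded since n must be a positive integer.)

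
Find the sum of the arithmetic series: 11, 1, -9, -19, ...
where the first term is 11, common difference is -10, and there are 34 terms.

Sₙ = n/2 × (first + last)
Last term = a + (n-1)d = 11 + (34-1)×(-10) = -319
S_34 = 34/2 × (11 + (-319))
S_34 = 34/2 × (-308) = -5236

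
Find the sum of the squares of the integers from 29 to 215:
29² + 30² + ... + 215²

Use ∑_{k=1}^{n} k² = n(n+1)(2n+1)/6, then subtract the first 28 terms.
∑_{k=1}^{215} k² = 215×216×431/6 = 3335940
∑_{k=1}^{28} k² = 28×29×57/6 = 7714
∑_{k=29}^{215} k² = 3335940 - 7714 = 3328226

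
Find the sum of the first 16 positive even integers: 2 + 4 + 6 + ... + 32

Sum of first n even numbers = n(n+1)
= 16×17
= 272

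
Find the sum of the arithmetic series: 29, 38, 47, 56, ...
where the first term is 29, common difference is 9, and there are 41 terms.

Sₙ = n/2 × (first + last)
Last term = a + (n-1)d = 29 + (41-1)×9 = 389
S_41 = 41/2 × (29 + 389)
S_41 = 41/2 × 418 = 8569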